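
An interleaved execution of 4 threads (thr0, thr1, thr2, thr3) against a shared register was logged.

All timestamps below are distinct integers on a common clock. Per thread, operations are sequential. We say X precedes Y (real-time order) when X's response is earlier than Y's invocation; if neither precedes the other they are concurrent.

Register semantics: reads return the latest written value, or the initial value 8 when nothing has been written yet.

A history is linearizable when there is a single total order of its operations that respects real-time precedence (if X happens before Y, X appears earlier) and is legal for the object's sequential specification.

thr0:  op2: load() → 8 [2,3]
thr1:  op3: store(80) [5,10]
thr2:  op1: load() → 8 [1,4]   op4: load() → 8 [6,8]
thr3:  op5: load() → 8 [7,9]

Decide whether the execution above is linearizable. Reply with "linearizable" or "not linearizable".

one valid linearization: op1, op2, op4, op5, op3
1. op1 load() → 8, leaving value 8
2. op2 load() → 8, leaving value 8
3. op4 load() → 8, leaving value 8
4. op5 load() → 8, leaving value 8
5. op3 store(80), leaving value 80

linearizable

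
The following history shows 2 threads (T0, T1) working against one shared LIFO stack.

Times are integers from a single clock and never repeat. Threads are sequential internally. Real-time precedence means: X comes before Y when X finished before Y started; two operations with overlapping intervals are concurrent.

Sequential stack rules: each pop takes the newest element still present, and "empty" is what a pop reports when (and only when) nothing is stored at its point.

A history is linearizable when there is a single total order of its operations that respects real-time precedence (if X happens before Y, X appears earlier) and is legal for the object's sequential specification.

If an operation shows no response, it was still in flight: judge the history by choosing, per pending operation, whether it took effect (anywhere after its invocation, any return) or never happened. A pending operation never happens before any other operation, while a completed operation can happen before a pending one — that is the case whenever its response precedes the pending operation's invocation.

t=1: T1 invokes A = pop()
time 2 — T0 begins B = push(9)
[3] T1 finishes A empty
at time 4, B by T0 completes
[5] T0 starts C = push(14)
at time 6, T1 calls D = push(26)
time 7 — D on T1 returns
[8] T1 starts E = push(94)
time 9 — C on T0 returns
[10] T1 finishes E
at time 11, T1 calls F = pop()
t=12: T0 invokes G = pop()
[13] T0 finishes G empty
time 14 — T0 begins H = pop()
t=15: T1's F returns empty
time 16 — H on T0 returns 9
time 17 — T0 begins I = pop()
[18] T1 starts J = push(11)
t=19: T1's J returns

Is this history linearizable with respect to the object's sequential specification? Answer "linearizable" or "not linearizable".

not linearizable

already the first 13 events (up to G's response at time 13) admit no linearization; the first 12 still do
the 6 completed operations admit 6 real-time orders; each fails the LIFO stack replay
including or dropping the 1 pending operation (F) in any combination fails
for example A, B, C, D, E, G (pending dropped) fails at step 6: G pop() → empty is not legal there
for example A, B, D, C, E, G (pending dropped) fails at step 6: G pop() → empty is not legal there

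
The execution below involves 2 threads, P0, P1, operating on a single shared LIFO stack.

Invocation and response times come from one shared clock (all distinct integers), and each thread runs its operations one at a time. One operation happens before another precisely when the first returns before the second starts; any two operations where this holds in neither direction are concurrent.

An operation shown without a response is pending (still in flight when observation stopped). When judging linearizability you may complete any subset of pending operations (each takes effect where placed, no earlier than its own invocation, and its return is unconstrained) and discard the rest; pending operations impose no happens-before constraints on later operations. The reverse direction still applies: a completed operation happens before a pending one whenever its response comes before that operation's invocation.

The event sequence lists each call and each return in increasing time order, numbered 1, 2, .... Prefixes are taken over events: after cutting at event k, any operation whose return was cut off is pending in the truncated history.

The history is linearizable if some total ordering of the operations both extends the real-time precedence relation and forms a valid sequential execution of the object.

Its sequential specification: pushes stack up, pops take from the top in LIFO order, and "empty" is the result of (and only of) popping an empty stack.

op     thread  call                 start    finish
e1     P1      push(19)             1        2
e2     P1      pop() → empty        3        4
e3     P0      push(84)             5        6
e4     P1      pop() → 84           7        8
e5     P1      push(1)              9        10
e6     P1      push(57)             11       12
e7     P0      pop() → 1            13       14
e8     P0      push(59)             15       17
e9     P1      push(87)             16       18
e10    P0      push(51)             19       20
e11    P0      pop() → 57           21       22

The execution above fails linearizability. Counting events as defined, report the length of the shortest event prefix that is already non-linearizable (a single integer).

events 1..3 are still linearizable — one witness is e1:
after step 1 (e1 push(19)): stack <19>
adding event 4 (e2 responds at 4) leaves no legal real-time order
one such order, e1, e2, breaks at step 2 where e2 pop() → empty is illegal

4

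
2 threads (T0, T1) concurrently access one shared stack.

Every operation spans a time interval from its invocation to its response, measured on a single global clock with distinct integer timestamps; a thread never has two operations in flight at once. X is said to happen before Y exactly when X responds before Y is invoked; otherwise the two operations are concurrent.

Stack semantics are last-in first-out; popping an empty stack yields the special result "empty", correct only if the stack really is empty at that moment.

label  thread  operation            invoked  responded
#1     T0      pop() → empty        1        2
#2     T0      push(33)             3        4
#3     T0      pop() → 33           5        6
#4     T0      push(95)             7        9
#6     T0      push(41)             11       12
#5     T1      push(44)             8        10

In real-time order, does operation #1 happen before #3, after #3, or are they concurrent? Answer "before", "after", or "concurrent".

#1 spans [1,2], #3 spans [5,6]
resp(#1)=2 < inv(#3)=5

before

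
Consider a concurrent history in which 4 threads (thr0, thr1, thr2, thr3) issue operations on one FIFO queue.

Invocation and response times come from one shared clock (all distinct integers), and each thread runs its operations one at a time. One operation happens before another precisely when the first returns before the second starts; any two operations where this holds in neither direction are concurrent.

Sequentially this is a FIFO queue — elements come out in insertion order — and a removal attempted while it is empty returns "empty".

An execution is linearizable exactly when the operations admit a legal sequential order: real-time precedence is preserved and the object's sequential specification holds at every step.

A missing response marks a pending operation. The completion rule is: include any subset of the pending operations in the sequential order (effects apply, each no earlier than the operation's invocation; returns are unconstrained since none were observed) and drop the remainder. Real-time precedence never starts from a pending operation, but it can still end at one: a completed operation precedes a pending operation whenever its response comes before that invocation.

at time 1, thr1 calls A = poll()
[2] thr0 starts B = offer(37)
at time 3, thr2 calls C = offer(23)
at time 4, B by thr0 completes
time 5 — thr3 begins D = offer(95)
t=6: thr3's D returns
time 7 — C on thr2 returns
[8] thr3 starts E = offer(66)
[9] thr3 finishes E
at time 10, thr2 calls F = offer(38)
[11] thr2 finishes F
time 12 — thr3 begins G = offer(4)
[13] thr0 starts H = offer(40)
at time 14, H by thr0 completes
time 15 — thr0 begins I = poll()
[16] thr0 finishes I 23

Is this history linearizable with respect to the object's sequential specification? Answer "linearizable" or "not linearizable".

linearizable

a witness: A, C, B, D, E, F, G, H, I
1. A poll() (pending, included), leaving queue <>
2. C offer(23), leaving queue <23>
3. B offer(37), leaving queue <23,37>
4. D offer(95), leaving queue <23,37,95>
5. E offer(66), leaving queue <23,37,95,66>
6. F offer(38), leaving queue <23,37,95,66,38>
7. G offer(4) (pending, included), leaving queue <23,37,95,66,38,4>
8. H offer(40), leaving queue <23,37,95,66,38,4,40>
9. I poll() → 23, leaving queue <37,95,66,38,4,40>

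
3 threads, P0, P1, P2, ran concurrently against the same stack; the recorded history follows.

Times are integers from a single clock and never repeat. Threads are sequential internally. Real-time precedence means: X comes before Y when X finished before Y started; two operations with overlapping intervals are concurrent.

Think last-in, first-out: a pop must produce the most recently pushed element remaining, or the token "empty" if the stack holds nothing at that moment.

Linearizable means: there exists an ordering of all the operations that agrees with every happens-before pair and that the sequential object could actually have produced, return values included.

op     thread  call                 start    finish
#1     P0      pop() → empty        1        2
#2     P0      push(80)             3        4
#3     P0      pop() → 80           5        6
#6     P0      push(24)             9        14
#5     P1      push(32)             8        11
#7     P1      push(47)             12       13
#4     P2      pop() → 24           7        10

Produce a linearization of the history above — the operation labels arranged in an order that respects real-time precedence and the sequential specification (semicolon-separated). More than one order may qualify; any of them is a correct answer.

after step 1 (#1 pop() → empty): stack <>
after step 2 (#2 push(80)): stack <80>
after step 3 (#3 pop() → 80): stack <>
after step 4 (#5 push(32)): stack <32>
after step 5 (#6 push(24)): stack <32,24>
after step 6 (#4 pop() → 24): stack <32>
after step 7 (#7 push(47)): stack <32,47>

#1; #2; #3; #5; #6; #4; #7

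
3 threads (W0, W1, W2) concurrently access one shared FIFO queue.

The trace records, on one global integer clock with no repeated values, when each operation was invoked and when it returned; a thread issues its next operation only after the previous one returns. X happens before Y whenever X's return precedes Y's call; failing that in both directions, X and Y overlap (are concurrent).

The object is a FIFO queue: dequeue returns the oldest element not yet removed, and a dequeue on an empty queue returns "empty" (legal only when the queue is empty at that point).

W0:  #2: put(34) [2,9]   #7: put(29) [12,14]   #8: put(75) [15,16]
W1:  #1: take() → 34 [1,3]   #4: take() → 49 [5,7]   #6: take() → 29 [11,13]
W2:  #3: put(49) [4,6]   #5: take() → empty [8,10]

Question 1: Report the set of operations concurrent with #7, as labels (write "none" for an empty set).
#7 spans [12,14]; an op avoiding the whole window 12..14 is ordered, any other is concurrent
#1 [1,3]: before
#2 [2,9]: before
#3 [4,6]: before
#4 [5,7]: before
#5 [8,10]: before
#6 [11,13]: concurrent
#8 [15,16]: after

#6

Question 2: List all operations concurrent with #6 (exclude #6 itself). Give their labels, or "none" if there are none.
overlap test against #6 [11,13]: concurrent iff the interval meets 11..13
#1 [1,3]: before
#2 [2,9]: before
#3 [4,6]: before
#4 [5,7]: before
#5 [8,10]: before
#7 [12,14]: concurrent
#8 [15,16]: after

#7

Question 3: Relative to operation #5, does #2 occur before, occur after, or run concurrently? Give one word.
#2 spans [2,9], #5 spans [8,10]
the intervals overlap in both directions

concurrent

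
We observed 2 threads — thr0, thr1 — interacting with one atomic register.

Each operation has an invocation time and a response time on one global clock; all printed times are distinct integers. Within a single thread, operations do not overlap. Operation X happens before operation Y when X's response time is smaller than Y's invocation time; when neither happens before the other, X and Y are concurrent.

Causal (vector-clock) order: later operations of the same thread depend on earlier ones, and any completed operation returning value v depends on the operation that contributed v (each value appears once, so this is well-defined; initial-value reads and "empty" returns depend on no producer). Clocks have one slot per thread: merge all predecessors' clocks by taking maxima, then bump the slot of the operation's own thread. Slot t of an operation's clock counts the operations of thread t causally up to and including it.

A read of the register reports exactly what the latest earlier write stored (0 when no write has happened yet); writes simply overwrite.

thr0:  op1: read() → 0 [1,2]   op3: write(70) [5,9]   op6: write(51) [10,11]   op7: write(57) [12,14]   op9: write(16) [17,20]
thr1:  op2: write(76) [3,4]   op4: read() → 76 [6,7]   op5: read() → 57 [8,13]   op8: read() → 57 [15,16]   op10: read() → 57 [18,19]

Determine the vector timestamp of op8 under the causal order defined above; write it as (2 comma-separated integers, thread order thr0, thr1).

op2 (invocation 3): nothing precedes it; thr1's component alone gives (0, 1)
op1 (invocation 1): nothing precedes it; thr0's component alone gives (1, 0)
VC(op4, invoked at 6): max of VC(op2)=(0, 1), then +1 on thread thr1 → (0, 2)
VC(op3, invoked at 5): max of VC(op1)=(1, 0), then +1 on thread thr0 → (2, 0)
VC(op6, invoked at 10): max of VC(op3)=(2, 0), then +1 on thread thr0 → (3, 0)
VC(op7, invoked at 12): max of VC(op6)=(3, 0), then +1 on thread thr0 → (4, 0)
VC(op9, invoked at 17): max of VC(op7)=(4, 0), then +1 on thread thr0 → (5, 0)
VC(op5, invoked at 8): max of VC(op4)=(0, 2), VC(op7)=(4, 0), then +1 on thread thr1 → (4, 3)
VC(op8, invoked at 15): max of VC(op5)=(4, 3), VC(op7)=(4, 0), then +1 on thread thr1 → (4, 4)
VC(op10, invoked at 18): max of VC(op7)=(4, 0), VC(op8)=(4, 4), then +1 on thread thr1 → (4, 5)
target: VC(op8) = (4, 4)

(4, 4)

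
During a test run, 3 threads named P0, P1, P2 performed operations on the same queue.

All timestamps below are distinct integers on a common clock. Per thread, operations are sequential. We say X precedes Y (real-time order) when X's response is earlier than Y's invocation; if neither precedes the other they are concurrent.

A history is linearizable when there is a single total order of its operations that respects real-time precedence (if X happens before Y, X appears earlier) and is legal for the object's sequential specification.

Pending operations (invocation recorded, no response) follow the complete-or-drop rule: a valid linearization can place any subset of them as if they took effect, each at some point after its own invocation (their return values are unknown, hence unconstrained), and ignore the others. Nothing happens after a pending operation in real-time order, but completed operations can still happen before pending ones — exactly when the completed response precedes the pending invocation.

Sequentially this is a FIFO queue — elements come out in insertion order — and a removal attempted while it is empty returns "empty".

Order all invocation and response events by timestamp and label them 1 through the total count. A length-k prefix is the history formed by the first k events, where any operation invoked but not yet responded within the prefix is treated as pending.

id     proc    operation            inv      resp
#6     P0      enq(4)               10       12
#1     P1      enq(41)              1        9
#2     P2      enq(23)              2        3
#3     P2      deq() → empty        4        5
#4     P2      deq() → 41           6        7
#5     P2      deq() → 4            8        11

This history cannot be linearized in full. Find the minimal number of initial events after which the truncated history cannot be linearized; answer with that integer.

5

one valid order for events 1..4 is #1, #2:
after step 1 (#1 enq(41) (pending, included)): queue <41>
after step 2 (#2 enq(23)): queue <41,23>
once event 5 joins (#3's response, time 5), exhaustive search finds no witness
every completion of the 1 pending operation (#1) was checked; none linearizes
take #2, #3 (pending dropped): step 2 already fails, because #3 deq() → empty cannot occur there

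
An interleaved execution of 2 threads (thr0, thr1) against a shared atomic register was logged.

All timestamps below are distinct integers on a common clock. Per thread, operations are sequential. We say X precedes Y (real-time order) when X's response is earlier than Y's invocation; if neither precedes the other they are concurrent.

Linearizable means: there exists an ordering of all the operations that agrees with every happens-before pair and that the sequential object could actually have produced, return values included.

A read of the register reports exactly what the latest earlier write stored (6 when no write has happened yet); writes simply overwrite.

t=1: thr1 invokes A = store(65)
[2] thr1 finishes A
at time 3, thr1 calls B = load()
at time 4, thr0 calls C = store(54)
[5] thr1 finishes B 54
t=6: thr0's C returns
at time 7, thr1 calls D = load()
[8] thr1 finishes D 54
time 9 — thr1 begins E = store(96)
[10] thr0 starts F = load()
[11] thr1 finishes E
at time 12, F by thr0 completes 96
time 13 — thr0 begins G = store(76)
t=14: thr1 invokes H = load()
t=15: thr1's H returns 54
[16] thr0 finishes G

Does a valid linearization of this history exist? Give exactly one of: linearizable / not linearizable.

not linearizable

through event 14 a valid linearization exists; event 15 (H responding at time 15) ends that
every one of the 4 real-time-consistent orders over 7 completed atomic register ops fails the sequential spec
no escape via the 1 pending operation (G): every completion choice fails
take A, B, C, D, E, F, H (pending dropped): step 2 already fails, because B load() → 54 cannot occur there
take A, B, C, D, F, E, H (pending dropped): step 2 already fails, because B load() → 54 cannot occur there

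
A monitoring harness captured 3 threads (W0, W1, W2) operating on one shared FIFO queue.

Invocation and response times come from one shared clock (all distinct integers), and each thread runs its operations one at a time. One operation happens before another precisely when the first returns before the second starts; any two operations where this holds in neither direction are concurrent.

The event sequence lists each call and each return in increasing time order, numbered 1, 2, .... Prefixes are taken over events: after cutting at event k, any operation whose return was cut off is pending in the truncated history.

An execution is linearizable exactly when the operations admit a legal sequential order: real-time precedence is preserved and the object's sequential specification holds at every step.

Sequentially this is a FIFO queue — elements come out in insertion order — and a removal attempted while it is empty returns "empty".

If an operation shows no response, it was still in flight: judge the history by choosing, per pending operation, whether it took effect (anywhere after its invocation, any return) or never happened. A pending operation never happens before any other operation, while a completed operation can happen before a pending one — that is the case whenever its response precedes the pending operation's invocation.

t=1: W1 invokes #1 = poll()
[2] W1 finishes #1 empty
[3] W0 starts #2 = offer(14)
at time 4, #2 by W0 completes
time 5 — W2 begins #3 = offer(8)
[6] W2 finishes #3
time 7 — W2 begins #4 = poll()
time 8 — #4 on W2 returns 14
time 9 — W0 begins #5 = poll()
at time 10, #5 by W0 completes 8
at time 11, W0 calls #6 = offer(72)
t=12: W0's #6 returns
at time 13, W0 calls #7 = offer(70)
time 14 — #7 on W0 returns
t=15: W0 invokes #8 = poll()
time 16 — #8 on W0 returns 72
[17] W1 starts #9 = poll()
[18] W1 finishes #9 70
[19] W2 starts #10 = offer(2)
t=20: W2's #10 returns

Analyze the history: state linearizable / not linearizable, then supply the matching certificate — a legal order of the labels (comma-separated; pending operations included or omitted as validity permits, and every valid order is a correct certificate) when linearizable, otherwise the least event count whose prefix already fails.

step 1: #1 poll() → empty — queue <>
step 2: #2 offer(14) — queue <14>
step 3: #3 offer(8) — queue <14,8>
step 4: #4 poll() → 14 — queue <8>
step 5: #5 poll() → 8 — queue <>
step 6: #6 offer(72) — queue <72>
step 7: #7 offer(70) — queue <72,70>
step 8: #8 poll() → 72 — queue <70>
step 9: #9 poll() → 70 — queue <>
step 10: #10 offer(2) — queue <2>

linearizable — witness: #1, #2, #3, #4, #5, #6, #7, #8, #9, #10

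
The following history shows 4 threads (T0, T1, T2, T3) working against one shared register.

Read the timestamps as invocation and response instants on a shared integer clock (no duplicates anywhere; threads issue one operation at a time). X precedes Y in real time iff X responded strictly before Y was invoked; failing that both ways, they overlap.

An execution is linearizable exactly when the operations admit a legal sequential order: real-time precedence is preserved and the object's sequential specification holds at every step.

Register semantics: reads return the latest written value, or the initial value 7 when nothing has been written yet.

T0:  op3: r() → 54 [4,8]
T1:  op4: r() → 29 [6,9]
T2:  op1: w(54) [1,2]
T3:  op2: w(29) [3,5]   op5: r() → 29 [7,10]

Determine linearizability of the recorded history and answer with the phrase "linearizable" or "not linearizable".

a witness: op1, op3, op2, op4, op5
step 1: op1 w(54) — value 54
step 2: op3 r() → 54 — value 54
step 3: op2 w(29) — value 29
step 4: op4 r() → 29 — value 29
step 5: op5 r() → 29 — value 29

linearizable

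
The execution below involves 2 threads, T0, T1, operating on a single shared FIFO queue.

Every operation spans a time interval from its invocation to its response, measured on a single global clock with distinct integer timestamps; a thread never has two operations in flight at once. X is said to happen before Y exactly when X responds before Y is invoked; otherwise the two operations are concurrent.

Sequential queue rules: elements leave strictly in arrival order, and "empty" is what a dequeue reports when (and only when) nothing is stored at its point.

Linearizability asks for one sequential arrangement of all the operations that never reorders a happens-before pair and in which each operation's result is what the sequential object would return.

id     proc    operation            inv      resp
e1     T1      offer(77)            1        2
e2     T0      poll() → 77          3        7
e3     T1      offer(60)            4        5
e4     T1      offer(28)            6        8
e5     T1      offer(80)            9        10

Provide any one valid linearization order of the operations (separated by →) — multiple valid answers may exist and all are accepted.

e1 → e2 → e3 → e4 → e5

1. e1 offer(77), leaving queue <77>
2. e2 poll() → 77, leaving queue <>
3. e3 offer(60), leaving queue <60>
4. e4 offer(28), leaving queue <60,28>
5. e5 offer(80), leaving queue <60,28,80>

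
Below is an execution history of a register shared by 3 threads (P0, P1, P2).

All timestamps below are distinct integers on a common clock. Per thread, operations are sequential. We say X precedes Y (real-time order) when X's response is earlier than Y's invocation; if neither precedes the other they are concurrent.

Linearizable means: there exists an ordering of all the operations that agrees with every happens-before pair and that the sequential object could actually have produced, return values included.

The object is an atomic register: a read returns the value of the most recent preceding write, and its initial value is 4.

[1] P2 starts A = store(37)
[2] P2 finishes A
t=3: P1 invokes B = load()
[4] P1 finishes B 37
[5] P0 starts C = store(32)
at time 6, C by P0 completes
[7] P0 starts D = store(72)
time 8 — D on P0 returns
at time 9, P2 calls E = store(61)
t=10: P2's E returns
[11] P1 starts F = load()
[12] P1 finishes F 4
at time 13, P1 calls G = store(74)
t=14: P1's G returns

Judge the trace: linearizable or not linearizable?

cut after 11 events: linearizable; cut after 12 events (F responds, time 12): not linearizable
the completed operations (6 total) allow one real-time order; the register replay rejects it
for example A, B, C, D, E, F fails at step 6: F load() → 4 is not legal there

not linearizable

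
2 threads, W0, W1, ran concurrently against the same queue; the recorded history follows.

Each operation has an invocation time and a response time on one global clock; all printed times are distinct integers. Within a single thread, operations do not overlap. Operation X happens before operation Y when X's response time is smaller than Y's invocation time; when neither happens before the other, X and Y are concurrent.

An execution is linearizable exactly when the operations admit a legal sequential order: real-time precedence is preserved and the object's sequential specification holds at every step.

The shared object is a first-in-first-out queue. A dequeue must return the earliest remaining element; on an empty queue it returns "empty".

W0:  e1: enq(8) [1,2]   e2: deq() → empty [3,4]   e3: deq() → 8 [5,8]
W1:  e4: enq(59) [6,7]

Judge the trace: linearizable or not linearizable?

not linearizable

prefix check: 1..3 passes, 1..4 fails once e2's time-4 response joins
a single order respects real time; the 2 completed queue operations fail replay along it
take e1, e2: step 2 already fails, because e2 deq() → empty cannot occur there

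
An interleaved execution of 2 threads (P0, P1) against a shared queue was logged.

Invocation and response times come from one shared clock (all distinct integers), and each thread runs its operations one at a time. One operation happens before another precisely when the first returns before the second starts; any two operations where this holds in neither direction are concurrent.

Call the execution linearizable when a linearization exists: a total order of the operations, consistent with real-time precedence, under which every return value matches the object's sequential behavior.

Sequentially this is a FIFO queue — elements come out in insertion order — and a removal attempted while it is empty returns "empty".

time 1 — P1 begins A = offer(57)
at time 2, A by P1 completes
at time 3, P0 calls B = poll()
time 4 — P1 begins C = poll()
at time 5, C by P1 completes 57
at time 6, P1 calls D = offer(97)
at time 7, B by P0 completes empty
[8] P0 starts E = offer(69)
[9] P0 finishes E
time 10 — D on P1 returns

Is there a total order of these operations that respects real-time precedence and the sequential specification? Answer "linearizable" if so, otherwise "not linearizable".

a witness: A, C, B, D, E
step 1: A offer(57) — queue <57>
step 2: C poll() → 57 — queue <>
step 3: B poll() → empty — queue <>
step 4: D offer(97) — queue <97>
step 5: E offer(69) — queue <97,69>

linearizable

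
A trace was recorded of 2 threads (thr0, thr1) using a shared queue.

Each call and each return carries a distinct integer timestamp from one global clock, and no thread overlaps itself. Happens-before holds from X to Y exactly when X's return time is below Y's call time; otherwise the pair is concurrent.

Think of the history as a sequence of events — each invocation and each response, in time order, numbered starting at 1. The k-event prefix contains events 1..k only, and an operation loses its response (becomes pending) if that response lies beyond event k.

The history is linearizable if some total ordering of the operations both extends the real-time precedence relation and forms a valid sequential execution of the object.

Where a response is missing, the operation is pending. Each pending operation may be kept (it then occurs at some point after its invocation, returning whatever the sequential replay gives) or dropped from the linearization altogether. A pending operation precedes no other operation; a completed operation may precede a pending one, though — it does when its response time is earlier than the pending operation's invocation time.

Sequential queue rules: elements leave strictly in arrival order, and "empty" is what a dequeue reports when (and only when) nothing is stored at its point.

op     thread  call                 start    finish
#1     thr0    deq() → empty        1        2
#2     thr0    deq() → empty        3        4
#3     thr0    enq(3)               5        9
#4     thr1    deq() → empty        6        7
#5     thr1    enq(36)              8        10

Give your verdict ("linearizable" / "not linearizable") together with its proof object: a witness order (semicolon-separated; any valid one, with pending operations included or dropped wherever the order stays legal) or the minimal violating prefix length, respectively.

1. #1 deq() → empty, leaving queue <>
2. #2 deq() → empty, leaving queue <>
3. #4 deq() → empty, leaving queue <>
4. #3 enq(3), leaving queue <3>
5. #5 enq(36), leaving queue <3,36>

linearizable — witness: #1; #2; #4; #3; #5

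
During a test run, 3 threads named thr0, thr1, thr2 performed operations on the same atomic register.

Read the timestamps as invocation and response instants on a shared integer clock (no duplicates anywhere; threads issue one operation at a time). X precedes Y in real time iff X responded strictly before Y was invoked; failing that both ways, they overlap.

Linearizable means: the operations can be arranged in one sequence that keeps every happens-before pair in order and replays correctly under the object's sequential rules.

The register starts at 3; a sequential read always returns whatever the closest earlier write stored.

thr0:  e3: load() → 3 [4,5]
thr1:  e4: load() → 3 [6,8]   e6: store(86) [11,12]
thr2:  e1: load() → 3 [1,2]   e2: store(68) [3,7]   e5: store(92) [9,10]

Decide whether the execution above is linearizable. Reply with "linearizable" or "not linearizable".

one valid linearization: e1, e3, e4, e2, e5, e6
1. e1 load() → 3, leaving value 3
2. e3 load() → 3, leaving value 3
3. e4 load() → 3, leaving value 3
4. e2 store(68), leaving value 68
5. e5 store(92), leaving value 92
6. e6 store(86), leaving value 86

linearizable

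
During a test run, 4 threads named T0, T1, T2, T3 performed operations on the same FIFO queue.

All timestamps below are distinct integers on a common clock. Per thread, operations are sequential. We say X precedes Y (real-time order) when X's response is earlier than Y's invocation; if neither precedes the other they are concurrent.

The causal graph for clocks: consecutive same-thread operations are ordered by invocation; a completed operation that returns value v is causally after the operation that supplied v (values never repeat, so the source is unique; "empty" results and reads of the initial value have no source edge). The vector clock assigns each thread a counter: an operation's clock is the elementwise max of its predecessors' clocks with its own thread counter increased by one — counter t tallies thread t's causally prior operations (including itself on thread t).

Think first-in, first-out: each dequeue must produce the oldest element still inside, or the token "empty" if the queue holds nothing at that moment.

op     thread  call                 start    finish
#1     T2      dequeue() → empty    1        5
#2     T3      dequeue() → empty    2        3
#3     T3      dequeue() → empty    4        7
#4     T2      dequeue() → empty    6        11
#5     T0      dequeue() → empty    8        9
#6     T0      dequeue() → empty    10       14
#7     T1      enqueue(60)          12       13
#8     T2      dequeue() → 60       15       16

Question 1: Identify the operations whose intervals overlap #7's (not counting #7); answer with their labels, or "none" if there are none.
#6

#7 spans [12,13]: anything still running between times 12 and 13 counts as concurrent
#1 [1,5]: before
#2 [2,3]: before
#3 [4,7]: before
#4 [6,11]: before
#5 [8,9]: before
#6 [10,14]: concurrent
#8 [15,16]: after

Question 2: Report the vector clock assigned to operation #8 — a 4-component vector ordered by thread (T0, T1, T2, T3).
(0, 1, 3, 0)

root op #2, invoked 2: fresh clock plus T3's own tick → (0, 0, 0, 1)
root op #1, invoked 1: fresh clock plus T2's own tick → (0, 0, 1, 0)
root op #7, invoked 12: fresh clock plus T1's own tick → (0, 1, 0, 0)
root op #5, invoked 8: fresh clock plus T0's own tick → (1, 0, 0, 0)
merge at #3 (invoked 4): VC(#2)=(0, 0, 0, 1), own-thread bump on T3 → (0, 0, 0, 2)
merge at #4 (invoked 6): VC(#1)=(0, 0, 1, 0), own-thread bump on T2 → (0, 0, 2, 0)
merge at #6 (invoked 10): VC(#5)=(1, 0, 0, 0), own-thread bump on T0 → (2, 0, 0, 0)
merge at #8 (invoked 15): VC(#4)=(0, 0, 2, 0), VC(#7)=(0, 1, 0, 0), own-thread bump on T2 → (0, 1, 3, 0)
target: VC(#8) = (0, 1, 3, 0)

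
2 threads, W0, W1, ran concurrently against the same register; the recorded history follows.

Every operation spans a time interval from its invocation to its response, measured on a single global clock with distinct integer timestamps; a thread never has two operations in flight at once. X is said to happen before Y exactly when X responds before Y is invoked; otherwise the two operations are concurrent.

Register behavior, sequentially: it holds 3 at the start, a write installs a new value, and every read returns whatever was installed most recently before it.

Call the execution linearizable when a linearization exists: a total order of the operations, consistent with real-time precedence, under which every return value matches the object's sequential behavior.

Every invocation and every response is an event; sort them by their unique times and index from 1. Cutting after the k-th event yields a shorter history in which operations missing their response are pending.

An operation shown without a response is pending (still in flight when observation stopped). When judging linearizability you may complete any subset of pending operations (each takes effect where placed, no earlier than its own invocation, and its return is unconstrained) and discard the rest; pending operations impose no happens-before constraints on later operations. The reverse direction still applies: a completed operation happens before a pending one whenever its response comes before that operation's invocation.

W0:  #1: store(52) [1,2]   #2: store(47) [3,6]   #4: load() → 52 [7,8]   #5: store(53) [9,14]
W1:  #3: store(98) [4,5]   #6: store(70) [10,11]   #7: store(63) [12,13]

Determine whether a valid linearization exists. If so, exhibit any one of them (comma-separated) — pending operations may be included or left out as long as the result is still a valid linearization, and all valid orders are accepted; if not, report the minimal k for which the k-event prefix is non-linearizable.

through event 7 a valid linearization exists; event 8 (#4 responding at time 8) ends that
every one of the 2 real-time-consistent orders over 4 completed register ops fails the sequential spec
sample order #1, #2, #3, #4 stalls at step 4 — #4 load() → 52 has no legal effect
sample order #1, #3, #2, #4 stalls at step 4 — #4 load() → 52 has no legal effect

not linearizable — minimal violating prefix: 8 events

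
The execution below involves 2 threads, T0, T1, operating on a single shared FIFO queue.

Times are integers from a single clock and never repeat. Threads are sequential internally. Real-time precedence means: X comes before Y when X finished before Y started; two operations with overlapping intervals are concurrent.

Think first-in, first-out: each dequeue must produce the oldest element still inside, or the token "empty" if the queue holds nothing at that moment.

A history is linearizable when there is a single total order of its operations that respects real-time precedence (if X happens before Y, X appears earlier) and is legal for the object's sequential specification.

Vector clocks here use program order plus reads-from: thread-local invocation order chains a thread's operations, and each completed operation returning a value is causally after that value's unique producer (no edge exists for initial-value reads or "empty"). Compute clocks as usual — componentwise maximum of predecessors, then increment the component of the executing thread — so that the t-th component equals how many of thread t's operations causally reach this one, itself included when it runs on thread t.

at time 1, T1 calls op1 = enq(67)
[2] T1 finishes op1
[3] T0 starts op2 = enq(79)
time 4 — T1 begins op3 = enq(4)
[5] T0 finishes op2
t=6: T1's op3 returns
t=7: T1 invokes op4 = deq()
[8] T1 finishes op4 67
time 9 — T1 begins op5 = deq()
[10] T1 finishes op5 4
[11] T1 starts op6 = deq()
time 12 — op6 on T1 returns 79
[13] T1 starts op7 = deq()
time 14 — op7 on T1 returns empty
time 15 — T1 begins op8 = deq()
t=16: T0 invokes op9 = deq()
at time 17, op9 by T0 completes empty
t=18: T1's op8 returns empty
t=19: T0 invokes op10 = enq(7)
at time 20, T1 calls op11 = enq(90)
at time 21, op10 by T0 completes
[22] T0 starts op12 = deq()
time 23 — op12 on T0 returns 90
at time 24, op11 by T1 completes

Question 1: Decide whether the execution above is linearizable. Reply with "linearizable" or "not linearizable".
witness order: op1, op3, op2, op4, op5, op6, op7, op8, op9, op11, op10, op12
after step 1 (op1 enq(67)): queue <67>
after step 2 (op3 enq(4)): queue <67,4>
after step 3 (op2 enq(79)): queue <67,4,79>
after step 4 (op4 deq() → 67): queue <4,79>
after step 5 (op5 deq() → 4): queue <79>
after step 6 (op6 deq() → 79): queue <>
after step 7 (op7 deq() → empty): queue <>
after step 8 (op8 deq() → empty): queue <>
after step 9 (op9 deq() → empty): queue <>
after step 10 (op11 enq(90)): queue <90>
after step 11 (op10 enq(7)): queue <90,7>
after step 12 (op12 deq() → 90): queue <7>

linearizable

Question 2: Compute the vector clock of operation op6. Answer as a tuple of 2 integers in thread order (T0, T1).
Answer: (1, 5)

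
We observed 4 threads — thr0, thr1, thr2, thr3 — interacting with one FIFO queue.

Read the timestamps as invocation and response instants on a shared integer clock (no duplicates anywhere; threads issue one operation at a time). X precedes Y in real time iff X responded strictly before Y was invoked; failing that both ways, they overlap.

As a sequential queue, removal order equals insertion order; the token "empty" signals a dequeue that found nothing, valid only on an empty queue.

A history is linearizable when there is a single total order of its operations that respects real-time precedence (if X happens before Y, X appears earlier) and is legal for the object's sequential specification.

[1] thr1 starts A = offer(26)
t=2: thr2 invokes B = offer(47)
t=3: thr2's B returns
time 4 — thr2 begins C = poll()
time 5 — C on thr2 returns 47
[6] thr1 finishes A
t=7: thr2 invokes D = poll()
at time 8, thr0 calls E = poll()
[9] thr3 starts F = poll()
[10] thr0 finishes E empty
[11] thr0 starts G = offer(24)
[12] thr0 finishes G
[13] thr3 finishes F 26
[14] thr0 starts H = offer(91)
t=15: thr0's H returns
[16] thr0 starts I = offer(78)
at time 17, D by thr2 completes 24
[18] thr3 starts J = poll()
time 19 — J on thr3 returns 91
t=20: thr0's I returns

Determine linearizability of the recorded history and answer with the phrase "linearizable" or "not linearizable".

linearizable

one valid linearization: B, A, C, F, E, G, D, H, I, J
step 1: B offer(47) — queue <47>
step 2: A offer(26) — queue <47,26>
step 3: C poll() → 47 — queue <26>
step 4: F poll() → 26 — queue <>
step 5: E poll() → empty — queue <>
step 6: G offer(24) — queue <24>
step 7: D poll() → 24 — queue <>
step 8: H offer(91) — queue <91>
step 9: I offer(78) — queue <91,78>
step 10: J poll() → 91 — queue <78>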